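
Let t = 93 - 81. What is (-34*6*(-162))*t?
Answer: 396576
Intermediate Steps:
t = 12
(-34*6*(-162))*t = (-34*6*(-162))*12 = -204*(-162)*12 = 33048*12 = 396576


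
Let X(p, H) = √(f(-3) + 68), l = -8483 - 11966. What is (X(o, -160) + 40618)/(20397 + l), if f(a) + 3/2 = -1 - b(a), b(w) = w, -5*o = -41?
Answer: -20309/26 - √274/104 ≈ -781.27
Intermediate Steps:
o = 41/5 (o = -⅕*(-41) = 41/5 ≈ 8.2000)
f(a) = -5/2 - a (f(a) = -3/2 + (-1 - a) = -5/2 - a)
l = -20449
X(p, H) = √274/2 (X(p, H) = √((-5/2 - 1*(-3)) + 68) = √((-5/2 + 3) + 68) = √(½ + 68) = √(137/2) = √274/2)
(X(o, -160) + 40618)/(20397 + l) = (√274/2 + 40618)/(20397 - 20449) = (40618 + √274/2)/(-52) = (40618 + √274/2)*(-1/52) = -20309/26 - √274/104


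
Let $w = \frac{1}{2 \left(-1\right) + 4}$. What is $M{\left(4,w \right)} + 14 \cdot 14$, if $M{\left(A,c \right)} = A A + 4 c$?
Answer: $214$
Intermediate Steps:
$w = \frac{1}{2}$ ($w = \frac{1}{-2 + 4} = \frac{1}{2} \approx 0.5$)
$M{\left(A,c \right)} = A^{2} + 4 c$
$M{\left(4,w \right)} + 14 \cdot 14 = \left(4^{2} + 4 \cdot \frac{1}{2}\right) + 14 \cdot 14 = \left(16 + 2\right) + 196 = 18 + 196 = 214$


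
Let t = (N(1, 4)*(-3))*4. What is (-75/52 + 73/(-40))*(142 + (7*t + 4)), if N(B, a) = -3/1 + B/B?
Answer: -266743/260 ≈ -1025.9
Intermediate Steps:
N(B, a) = -2 (N(B, a) = -3*1 + 1 = -3 + 1 = -2)
t = 24 (t = -2*(-3)*4 = 6*4 = 24)
(-75/52 + 73/(-40))*(142 + (7*t + 4)) = (-75/52 + 73/(-40))*(142 + (7*24 + 4)) = (-75*1/52 + 73*(-1/40))*(142 + (168 + 4)) = (-75/52 - 73/40)*(142 + 172) = -1699/520*314 = -266743/260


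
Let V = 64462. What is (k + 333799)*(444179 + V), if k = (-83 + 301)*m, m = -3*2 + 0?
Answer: 169118554731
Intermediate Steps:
m = -6 (m = -6 + 0 = -6)
k = -1308 (k = (-83 + 301)*(-6) = 218*(-6) = -1308)
(k + 333799)*(444179 + V) = (-1308 + 333799)*(444179 + 64462) = 332491*508641 = 169118554731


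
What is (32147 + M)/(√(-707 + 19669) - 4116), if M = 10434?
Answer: -87631698/8461247 - 42581*√18962/16922494 ≈ -10.703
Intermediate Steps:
(32147 + M)/(√(-707 + 19669) - 4116) = (32147 + 10434)/(√(-707 + 19669) - 4116) = 42581/(√18962 - 4116) = 42581/(-4116 + √18962)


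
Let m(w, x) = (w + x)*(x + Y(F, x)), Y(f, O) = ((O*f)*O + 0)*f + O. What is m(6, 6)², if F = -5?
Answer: 119771136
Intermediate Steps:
Y(f, O) = O + O²*f² (Y(f, O) = (f*O² + 0)*f + O = (f*O²)*f + O = O²*f² + O = O + O²*f²)
m(w, x) = (w + x)*(x + x*(1 + 25*x)) (m(w, x) = (w + x)*(x + x*(1 + x*(-5)²)) = (w + x)*(x + x*(1 + x*25)) = (w + x)*(x + x*(1 + 25*x)))
m(6, 6)² = (6*(6 + 6 + 6*(1 + 25*6) + 6*(1 + 25*6)))² = (6*(6 + 6 + 6*(1 + 150) + 6*(1 + 150)))² = (6*(6 + 6 + 6*151 + 6*151))² = (6*(6 + 6 + 906 + 906))² = (6*1824)² = 10944² = 119771136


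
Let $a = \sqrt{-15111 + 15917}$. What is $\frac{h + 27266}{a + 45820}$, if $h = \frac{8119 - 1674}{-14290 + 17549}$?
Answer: $\frac{2035927826490}{3421088962423} - \frac{88866339 \sqrt{806}}{6842177924846} \approx 0.59474$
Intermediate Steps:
$h = \frac{6445}{3259}$ ($h = \frac{8119 - 1674}{3259} = 6445 \cdot \frac{1}{3259} = \frac{6445}{3259} \approx 1.9776$)
$a = \sqrt{806} \approx 28.39$
$\frac{h + 27266}{a + 45820} = \frac{\frac{6445}{3259} + 27266}{\sqrt{806} + 45820} = \frac{88866339}{3259 \left(45820 + \sqrt{806}\right)}$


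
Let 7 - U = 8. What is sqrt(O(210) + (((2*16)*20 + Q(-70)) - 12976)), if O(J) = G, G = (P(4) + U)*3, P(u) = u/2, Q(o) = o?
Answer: I*sqrt(12403) ≈ 111.37*I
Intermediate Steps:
U = -1 (U = 7 - 1*8 = 7 - 8 = -1)
P(u) = u/2 (P(u) = u*(1/2) = u/2)
G = 3 (G = ((1/2)*4 - 1)*3 = (2 - 1)*3 = 1*3 = 3)
O(J) = 3
sqrt(O(210) + (((2*16)*20 + Q(-70)) - 12976)) = sqrt(3 + (((2*16)*20 - 70) - 12976)) = sqrt(3 + ((32*20 - 70) - 12976)) = sqrt(3 + ((640 - 70) - 12976)) = sqrt(3 + (570 - 12976)) = sqrt(3 - 12406) = sqrt(-12403) = I*sqrt(12403)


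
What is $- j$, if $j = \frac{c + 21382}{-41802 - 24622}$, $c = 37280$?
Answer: $\frac{29331}{33212} \approx 0.88314$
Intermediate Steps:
$j = - \frac{29331}{33212}$ ($j = \frac{37280 + 21382}{-41802 - 24622} = \frac{58662}{-66424} = 58662 \left(- \frac{1}{66424}\right) = - \frac{29331}{33212} \approx -0.88314$)
$- j = \left(-1\right) \left(- \frac{29331}{33212}\right) = \frac{29331}{33212}$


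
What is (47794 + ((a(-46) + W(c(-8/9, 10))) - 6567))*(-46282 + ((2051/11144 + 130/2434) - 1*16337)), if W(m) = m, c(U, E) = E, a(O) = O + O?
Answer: -4991777156087475/1937464 ≈ -2.5764e+9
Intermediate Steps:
a(O) = 2*O
(47794 + ((a(-46) + W(c(-8/9, 10))) - 6567))*(-46282 + ((2051/11144 + 130/2434) - 1*16337)) = (47794 + ((2*(-46) + 10) - 6567))*(-46282 + ((2051/11144 + 130/2434) - 1*16337)) = (47794 + ((-92 + 10) - 6567))*(-46282 + ((2051*(1/11144) + 130*(1/2434)) - 16337)) = (47794 + (-82 - 6567))*(-46282 + ((293/1592 + 65/1217) - 16337)) = (47794 - 6649)*(-46282 + (460061/1937464 - 16337)) = 41145*(-46282 - 31651889307/1937464) = 41145*(-121321598155/1937464) = -4991777156087475/1937464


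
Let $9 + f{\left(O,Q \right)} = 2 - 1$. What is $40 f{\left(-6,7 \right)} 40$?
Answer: $-12800$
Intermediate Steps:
$f{\left(O,Q \right)} = -8$ ($f{\left(O,Q \right)} = -9 + \left(2 - 1\right) = -9 + 1 = -8$)
$40 f{\left(-6,7 \right)} 40 = 40 \left(-8\right) 40 = \left(-320\right) 40 = -12800$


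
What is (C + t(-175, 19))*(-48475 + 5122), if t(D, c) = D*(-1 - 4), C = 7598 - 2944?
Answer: -239698737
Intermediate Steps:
C = 4654
t(D, c) = -5*D (t(D, c) = D*(-5) = -5*D)
(C + t(-175, 19))*(-48475 + 5122) = (4654 - 5*(-175))*(-48475 + 5122) = (4654 + 875)*(-43353) = 5529*(-43353) = -239698737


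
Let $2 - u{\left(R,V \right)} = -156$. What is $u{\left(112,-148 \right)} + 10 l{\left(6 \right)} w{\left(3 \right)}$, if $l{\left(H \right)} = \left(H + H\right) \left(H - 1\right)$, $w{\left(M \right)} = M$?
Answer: $1958$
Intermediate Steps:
$u{\left(R,V \right)} = 158$ ($u{\left(R,V \right)} = 2 - -156 = 2 + 156 = 158$)
$l{\left(H \right)} = 2 H \left(-1 + H\right)$
$u{\left(112,-148 \right)} + 10 l{\left(6 \right)} w{\left(3 \right)} = 158 + 10 \cdot 2 \cdot 6 \left(-1 + 6\right) 3 = 158 + 10 \cdot 2 \cdot 6 \cdot 5 \cdot 3 = 158 + 10 \cdot 60 \cdot 3 = 158 + 600 \cdot 3 = 158 + 1800 = 1958$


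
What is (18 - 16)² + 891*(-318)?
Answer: -283334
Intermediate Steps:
(18 - 16)² + 891*(-318) = 2² - 283338 = 4 - 283338 = -283334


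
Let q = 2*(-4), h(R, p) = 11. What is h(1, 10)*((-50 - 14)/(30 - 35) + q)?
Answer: 264/5 ≈ 52.800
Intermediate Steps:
q = -8
h(1, 10)*((-50 - 14)/(30 - 35) + q) = 11*((-50 - 14)/(30 - 35) - 8) = 11*(-64/(-5) - 8) = 11*(-64*(-⅕) - 8) = 11*(64/5 - 8) = 11*(24/5) = 264/5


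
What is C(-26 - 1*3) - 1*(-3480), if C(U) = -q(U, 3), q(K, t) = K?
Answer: 3509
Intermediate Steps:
C(U) = -U
C(-26 - 1*3) - 1*(-3480) = -(-26 - 1*3) - 1*(-3480) = -(-26 - 3) + 3480 = -1*(-29) + 3480 = 29 + 3480 = 3509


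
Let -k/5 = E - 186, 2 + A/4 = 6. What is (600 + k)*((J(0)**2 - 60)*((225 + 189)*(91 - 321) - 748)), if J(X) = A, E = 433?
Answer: 11944177280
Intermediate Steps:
A = 16 (A = -8 + 4*6 = -8 + 24 = 16)
J(X) = 16
k = -1235 (k = -5*(433 - 186) = -5*247 = -1235)
(600 + k)*((J(0)**2 - 60)*((225 + 189)*(91 - 321) - 748)) = (600 - 1235)*((16**2 - 60)*((225 + 189)*(91 - 321) - 748)) = -635*(256 - 60)*(414*(-230) - 748) = -124460*(-95220 - 748) = -124460*(-95968) = -635*(-18809728) = 11944177280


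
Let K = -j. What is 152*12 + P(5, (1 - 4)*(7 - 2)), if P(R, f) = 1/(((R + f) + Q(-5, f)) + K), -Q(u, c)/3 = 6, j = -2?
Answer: 47423/26 ≈ 1824.0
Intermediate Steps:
Q(u, c) = -18 (Q(u, c) = -3*6 = -18)
K = 2 (K = -1*(-2) = 2)
P(R, f) = 1/(-16 + R + f) (P(R, f) = 1/(((R + f) - 18) + 2) = 1/((-18 + R + f) + 2) = 1/(-16 + R + f))
152*12 + P(5, (1 - 4)*(7 - 2)) = 152*12 + 1/(-16 + 5 + (1 - 4)*(7 - 2)) = 1824 + 1/(-16 + 5 - 3*5) = 1824 + 1/(-16 + 5 - 15) = 1824 + 1/(-26) = 1824 - 1/26 = 47423/26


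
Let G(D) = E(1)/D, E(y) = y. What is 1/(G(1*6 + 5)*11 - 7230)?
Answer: -1/7229 ≈ -0.00013833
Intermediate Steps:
G(D) = 1/D
1/(G(1*6 + 5)*11 - 7230) = 1/(11/(1*6 + 5) - 7230) = 1/(11/(6 + 5) - 7230) = 1/(11/11 - 7230) = 1/((1/11)*11 - 7230) = 1/(1 - 7230) = 1/(-7229) = -1/7229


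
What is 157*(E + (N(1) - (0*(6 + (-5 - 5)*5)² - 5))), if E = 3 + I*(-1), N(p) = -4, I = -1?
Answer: 785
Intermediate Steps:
E = 4 (E = 3 - 1*(-1) = 3 + 1 = 4)
157*(E + (N(1) - (0*(6 + (-5 - 5)*5)² - 5))) = 157*(4 + (-4 - (0*(6 + (-5 - 5)*5)² - 5))) = 157*(4 + (-4 - (0*(6 - 10*5)² - 5))) = 157*(4 + (-4 - (0*(6 - 50)² - 5))) = 157*(4 + (-4 - (0*(-44)² - 5))) = 157*(4 + (-4 - (0*1936 - 5))) = 157*(4 + (-4 - (0 - 5))) = 157*(4 + (-4 - 1*(-5))) = 157*(4 + (-4 + 5)) = 157*(4 + 1) = 157*5 = 785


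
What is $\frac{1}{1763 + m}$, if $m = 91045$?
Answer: $\frac{1}{92808} \approx 1.0775 \cdot 10^{-5}$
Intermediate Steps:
$\frac{1}{1763 + m} = \frac{1}{1763 + 91045} = \frac{1}{92808}$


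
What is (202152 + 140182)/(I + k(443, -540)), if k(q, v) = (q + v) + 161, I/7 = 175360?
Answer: 171167/613792 ≈ 0.27887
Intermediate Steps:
I = 1227520 (I = 7*175360 = 1227520)
k(q, v) = 161 + q + v
(202152 + 140182)/(I + k(443, -540)) = (202152 + 140182)/(1227520 + (161 + 443 - 540)) = 342334/(1227520 + 64) = 342334/1227584 = 342334*(1/1227584) = 171167/613792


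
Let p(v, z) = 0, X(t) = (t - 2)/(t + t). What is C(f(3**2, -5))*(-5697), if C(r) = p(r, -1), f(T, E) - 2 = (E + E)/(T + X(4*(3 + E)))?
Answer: 0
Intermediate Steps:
X(t) = (-2 + t)/(2*t) (X(t) = (-2 + t)/((2*t)) = (-2 + t)*(1/(2*t)) = (-2 + t)/(2*t))
f(T, E) = 2 + 2*E/(T + (10 + 4*E)/(2*(12 + 4*E))) (f(T, E) = 2 + (E + E)/(T + (-2 + 4*(3 + E))/(2*((4*(3 + E))))) = 2 + (2*E)/(T + (-2 + (12 + 4*E))/(2*(12 + 4*E))) = 2 + (2*E)/(T + (10 + 4*E)/(2*(12 + 4*E))) = 2 + 2*E/(T + (10 + 4*E)/(2*(12 + 4*E))))
C(r) = 0
C(f(3**2, -5))*(-5697) = 0*(-5697) = 0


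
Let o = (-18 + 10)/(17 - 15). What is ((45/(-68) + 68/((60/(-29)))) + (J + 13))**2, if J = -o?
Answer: 284225881/1040400 ≈ 273.19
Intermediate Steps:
o = -4 (o = -8/2 = -8*1/2 = -4)
J = 4 (J = -1*(-4) = 4)
((45/(-68) + 68/((60/(-29)))) + (J + 13))**2 = ((45/(-68) + 68/((60/(-29)))) + (4 + 13))**2 = ((45*(-1/68) + 68/((60*(-1/29)))) + 17)**2 = ((-45/68 + 68/(-60/29)) + 17)**2 = ((-45/68 + 68*(-29/60)) + 17)**2 = ((-45/68 - 493/15) + 17)**2 = (-34199/1020 + 17)**2 = (-16859/1020)**2 = 284225881/1040400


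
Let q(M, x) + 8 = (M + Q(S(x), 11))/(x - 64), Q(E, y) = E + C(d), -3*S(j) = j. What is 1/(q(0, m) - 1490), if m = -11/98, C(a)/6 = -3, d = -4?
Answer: -18849/28230521 ≈ -0.00066768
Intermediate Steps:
S(j) = -j/3
C(a) = -18 (C(a) = 6*(-3) = -18)
Q(E, y) = -18 + E (Q(E, y) = E - 18 = -18 + E)
m = -11/98 (m = -11*1/98 = -11/98 ≈ -0.11224)
q(M, x) = -8 + (-18 + M - x/3)/(-64 + x) (q(M, x) = -8 + (M + (-18 - x/3))/(x - 64) = -8 + (-18 + M - x/3)/(-64 + x))
1/(q(0, m) - 1490) = 1/((494 + 0 - 25/3*(-11/98))/(-64 - 11/98) - 1490) = 1/((494 + 0 + 275/294)/(-6283/98) - 1490) = 1/(-98/6283*145511/294 - 1490) = 1/(-145511/18849 - 1490) = 1/(-28230521/18849) = -18849/28230521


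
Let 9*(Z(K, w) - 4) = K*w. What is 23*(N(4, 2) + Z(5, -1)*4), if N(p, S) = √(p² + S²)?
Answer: 2852/9 + 46*√5 ≈ 419.75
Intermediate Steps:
Z(K, w) = 4 + K*w/9 (Z(K, w) = 4 + (K*w)/9 = 4 + K*w/9)
N(p, S) = √(S² + p²)
23*(N(4, 2) + Z(5, -1)*4) = 23*(√(2² + 4²) + (4 + (⅑)*5*(-1))*4) = 23*(√(4 + 16) + (4 - 5/9)*4) = 23*(√20 + (31/9)*4) = 23*(2*√5 + 124/9) = 23*(124/9 + 2*√5) = 2852/9 + 46*√5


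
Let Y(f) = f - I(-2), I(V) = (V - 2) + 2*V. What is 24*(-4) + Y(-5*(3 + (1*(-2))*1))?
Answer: -93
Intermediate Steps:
I(V) = -2 + 3*V (I(V) = (-2 + V) + 2*V = -2 + 3*V)
Y(f) = 8 + f (Y(f) = f - (-2 + 3*(-2)) = f - (-2 - 6) = f - 1*(-8) = f + 8 = 8 + f)
24*(-4) + Y(-5*(3 + (1*(-2))*1)) = 24*(-4) + (8 - 5*(3 + (1*(-2))*1)) = -96 + (8 - 5*(3 - 2*1)) = -96 + (8 - 5*(3 - 2)) = -96 + (8 - 5*1) = -96 + (8 - 5) = -96 + 3 = -93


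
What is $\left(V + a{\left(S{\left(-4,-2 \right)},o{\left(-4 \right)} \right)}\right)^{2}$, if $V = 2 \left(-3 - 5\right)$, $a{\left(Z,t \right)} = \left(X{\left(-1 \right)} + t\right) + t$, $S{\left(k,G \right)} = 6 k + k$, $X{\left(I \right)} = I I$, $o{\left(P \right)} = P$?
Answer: $529$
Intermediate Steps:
$X{\left(I \right)} = I^{2}$
$S{\left(k,G \right)} = 7 k$
$a{\left(Z,t \right)} = 1 + 2 t$ ($a{\left(Z,t \right)} = \left(\left(-1\right)^{2} + t\right) + t = \left(1 + t\right) + t = 1 + 2 t$)
$V = -16$ ($V = 2 \left(-8\right) = -16$)
$\left(V + a{\left(S{\left(-4,-2 \right)},o{\left(-4 \right)} \right)}\right)^{2} = \left(-16 + \left(1 + 2 \left(-4\right)\right)\right)^{2} = \left(-16 + \left(1 - 8\right)\right)^{2} = \left(-16 - 7\right)^{2} = \left(-23\right)^{2} = 529$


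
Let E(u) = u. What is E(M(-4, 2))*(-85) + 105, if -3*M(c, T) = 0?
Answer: 105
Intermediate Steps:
M(c, T) = 0 (M(c, T) = -⅓*0 = 0)
E(M(-4, 2))*(-85) + 105 = 0*(-85) + 105 = 0 + 105 = 105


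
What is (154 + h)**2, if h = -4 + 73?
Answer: 49729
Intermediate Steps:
h = 69
(154 + h)**2 = (154 + 69)**2 = 223**2 = 49729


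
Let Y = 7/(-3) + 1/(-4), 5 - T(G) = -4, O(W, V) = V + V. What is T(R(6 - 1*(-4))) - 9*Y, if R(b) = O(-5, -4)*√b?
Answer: 129/4 ≈ 32.250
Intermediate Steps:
O(W, V) = 2*V
R(b) = -8*√b (R(b) = (2*(-4))*√b = -8*√b)
T(G) = 9 (T(G) = 5 - 1*(-4) = 5 + 4 = 9)
Y = -31/12 (Y = 7*(-⅓) + 1*(-¼) = -7/3 - ¼ = -31/12 ≈ -2.5833)
T(R(6 - 1*(-4))) - 9*Y = 9 - 9*(-31/12) = 9 + 93/4 = 129/4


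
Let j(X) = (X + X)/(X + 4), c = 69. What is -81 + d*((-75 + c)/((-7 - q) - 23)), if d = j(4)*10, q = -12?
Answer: -233/3 ≈ -77.667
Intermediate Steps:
j(X) = 2*X/(4 + X) (j(X) = (2*X)/(4 + X) = 2*X/(4 + X))
d = 10 (d = (2*4/(4 + 4))*10 = (2*4/8)*10 = (2*4*(⅛))*10 = 1*10 = 10)
-81 + d*((-75 + c)/((-7 - q) - 23)) = -81 + 10*((-75 + 69)/((-7 - 1*(-12)) - 23)) = -81 + 10*(-6/((-7 + 12) - 23)) = -81 + 10*(-6/(5 - 23)) = -81 + 10*(-6/(-18)) = -81 + 10*(-6*(-1/18)) = -81 + 10*(⅓) = -81 + 10/3 = -233/3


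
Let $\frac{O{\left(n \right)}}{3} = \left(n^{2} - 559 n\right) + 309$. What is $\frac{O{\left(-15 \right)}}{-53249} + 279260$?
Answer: $\frac{14870288983}{53249} \approx 2.7926 \cdot 10^{5}$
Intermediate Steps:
$O{\left(n \right)} = 927 - 1677 n + 3 n^{2}$ ($O{\left(n \right)} = 3 \left(\left(n^{2} - 559 n\right) + 309\right) = 3 \left(309 + n^{2} - 559 n\right) = 927 - 1677 n + 3 n^{2}$)
$\frac{O{\left(-15 \right)}}{-53249} + 279260 = \frac{927 - -25155 + 3 \left(-15\right)^{2}}{-53249} + 279260 = \left(927 + 25155 + 3 \cdot 225\right) \left(- \frac{1}{53249}\right) + 279260 = \left(927 + 25155 + 675\right) \left(- \frac{1}{53249}\right) + 279260 = 26757 \left(- \frac{1}{53249}\right) + 279260 = - \frac{26757}{53249} + 279260 = \frac{14870288983}{53249}$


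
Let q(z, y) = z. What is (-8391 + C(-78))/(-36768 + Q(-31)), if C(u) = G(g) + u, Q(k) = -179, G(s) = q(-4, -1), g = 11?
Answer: 8473/36947 ≈ 0.22933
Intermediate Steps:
G(s) = -4
C(u) = -4 + u
(-8391 + C(-78))/(-36768 + Q(-31)) = (-8391 + (-4 - 78))/(-36768 - 179) = (-8391 - 82)/(-36947) = -8473*(-1/36947) = 8473/36947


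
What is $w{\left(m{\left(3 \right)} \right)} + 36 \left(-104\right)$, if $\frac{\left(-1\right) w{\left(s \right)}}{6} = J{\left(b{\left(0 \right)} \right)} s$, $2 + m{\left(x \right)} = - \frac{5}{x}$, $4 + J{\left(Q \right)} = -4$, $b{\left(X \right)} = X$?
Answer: $-3920$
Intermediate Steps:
$J{\left(Q \right)} = -8$ ($J{\left(Q \right)} = -4 - 4 = -8$)
$m{\left(x \right)} = -2 - \frac{5}{x}$
$w{\left(s \right)} = 48 s$ ($w{\left(s \right)} = - 6 \left(- 8 s\right) = 48 s$)
$w{\left(m{\left(3 \right)} \right)} + 36 \left(-104\right) = 48 \left(-2 - \frac{5}{3}\right) + 36 \left(-104\right) = 48 \left(-2 - \frac{5}{3}\right) - 3744 = 48 \left(- \frac{11}{3}\right) - 3744 = -176 - 3744 = -3920$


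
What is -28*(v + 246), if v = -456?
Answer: 5880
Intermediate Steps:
-28*(v + 246) = -28*(-456 + 246) = -28*(-210) = 5880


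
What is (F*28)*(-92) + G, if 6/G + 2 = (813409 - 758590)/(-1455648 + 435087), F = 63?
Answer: -113384065458/698647 ≈ -1.6229e+5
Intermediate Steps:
G = -2041122/698647 (G = 6/(-2 + (813409 - 758590)/(-1455648 + 435087)) = 6/(-2 + 54819/(-1020561)) = 6/(-2 + 54819*(-1/1020561)) = 6/(-2 - 18273/340187) = 6/(-698647/340187) = 6*(-340187/698647) = -2041122/698647 ≈ -2.9215)
(F*28)*(-92) + G = (63*28)*(-92) - 2041122/698647 = 1764*(-92) - 2041122/698647 = -162288 - 2041122/698647 = -113384065458/698647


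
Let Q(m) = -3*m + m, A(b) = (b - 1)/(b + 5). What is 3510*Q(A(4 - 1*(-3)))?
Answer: -3510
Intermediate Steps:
A(b) = (-1 + b)/(5 + b)
Q(m) = -2*m
3510*Q(A(4 - 1*(-3))) = 3510*(-2*(-1 + (4 - 1*(-3)))/(5 + (4 - 1*(-3)))) = 3510*(-2*(-1 + (4 + 3))/(5 + (4 + 3))) = 3510*(-2*(-1 + 7)/(5 + 7)) = 3510*(-2*6/12) = 3510*(-6/6) = 3510*(-2*½) = 3510*(-1) = -3510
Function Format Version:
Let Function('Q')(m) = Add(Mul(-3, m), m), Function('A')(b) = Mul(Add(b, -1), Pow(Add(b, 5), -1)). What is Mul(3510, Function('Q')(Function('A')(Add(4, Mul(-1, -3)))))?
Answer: -3510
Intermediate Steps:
Function('A')(b) = Mul(Pow(Add(5, b), -1), Add(-1, b)) (Function('A')(b) = Mul(Add(-1, b), Pow(Add(5, b), -1)) = Mul(Pow(Add(5, b), -1), Add(-1, b)))
Function('Q')(m) = Mul(-2, m)
Mul(3510, Function('Q')(Function('A')(Add(4, Mul(-1, -3))))) = Mul(3510, Mul(-2, Mul(Pow(Add(5, Add(4, Mul(-1, -3))), -1), Add(-1, Add(4, Mul(-1, -3)))))) = Mul(3510, Mul(-2, Mul(Pow(Add(5, Add(4, 3)), -1), Add(-1, Add(4, 3))))) = Mul(3510, Mul(-2, Mul(Pow(Add(5, 7), -1), Add(-1, 7)))) = Mul(3510, Mul(-2, Mul(Pow(12, -1), 6))) = Mul(3510, Mul(-2, Mul(Rational(1, 12), 6))) = Mul(3510, Mul(-2, Rational(1, 2))) = Mul(3510, -1) = -3510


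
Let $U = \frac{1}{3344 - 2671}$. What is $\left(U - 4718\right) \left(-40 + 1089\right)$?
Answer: $- \frac{3330798437}{673} \approx -4.9492 \cdot 10^{6}$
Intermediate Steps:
$U = \frac{1}{673} \approx 0.0014859$
$\left(U - 4718\right) \left(-40 + 1089\right) = \left(\frac{1}{673} - 4718\right) \left(-40 + 1089\right) = \left(- \frac{3175213}{673}\right) 1049 = - \frac{3330798437}{673}$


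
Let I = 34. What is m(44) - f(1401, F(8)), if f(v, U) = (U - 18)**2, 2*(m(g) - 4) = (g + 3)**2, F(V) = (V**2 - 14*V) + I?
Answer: 169/2 ≈ 84.500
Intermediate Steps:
F(V) = 34 + V**2 - 14*V (F(V) = (V**2 - 14*V) + 34 = 34 + V**2 - 14*V)
m(g) = 4 + (3 + g)**2/2 (m(g) = 4 + (g + 3)**2/2 = 4 + (3 + g)**2/2)
f(v, U) = (-18 + U)**2
m(44) - f(1401, F(8)) = (4 + (3 + 44)**2/2) - (-18 + (34 + 8**2 - 14*8))**2 = (4 + (1/2)*47**2) - (-18 + (34 + 64 - 112))**2 = (4 + (1/2)*2209) - (-18 - 14)**2 = (4 + 2209/2) - 1*(-32)**2 = 2217/2 - 1*1024 = 2217/2 - 1024 = 169/2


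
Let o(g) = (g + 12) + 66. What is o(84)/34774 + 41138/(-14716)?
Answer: -357037205/127933546 ≈ -2.7908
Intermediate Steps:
o(g) = 78 + g (o(g) = (12 + g) + 66 = 78 + g)
o(84)/34774 + 41138/(-14716) = (78 + 84)/34774 + 41138/(-14716) = 162*(1/34774) + 41138*(-1/14716) = 81/17387 - 20569/7358 = -357037205/127933546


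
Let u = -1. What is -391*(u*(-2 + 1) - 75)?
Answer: 28934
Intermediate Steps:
-391*(u*(-2 + 1) - 75) = -391*(-(-2 + 1) - 75) = -391*(-1*(-1) - 75) = -391*(1 - 75) = -391*(-74) = 28934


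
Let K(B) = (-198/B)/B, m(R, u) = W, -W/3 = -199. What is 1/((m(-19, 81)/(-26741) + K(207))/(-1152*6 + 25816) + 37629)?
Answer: 2406741984504/90563294131470397 ≈ 2.6575e-5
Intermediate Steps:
W = 597 (W = -3*(-199) = 597)
m(R, u) = 597
K(B) = -198/B**2
1/((m(-19, 81)/(-26741) + K(207))/(-1152*6 + 25816) + 37629) = 1/((597/(-26741) - 198/207**2)/(-1152*6 + 25816) + 37629) = 1/((597*(-1/26741) - 198*1/42849)/(-6912 + 25816) + 37629) = 1/((-597/26741 - 22/4761)/18904 + 37629) = 1/(-3430619/127313901*1/18904 + 37629) = 1/(-3430619/2406741984504 + 37629) = 1/(90563294131470397/2406741984504) = 2406741984504/90563294131470397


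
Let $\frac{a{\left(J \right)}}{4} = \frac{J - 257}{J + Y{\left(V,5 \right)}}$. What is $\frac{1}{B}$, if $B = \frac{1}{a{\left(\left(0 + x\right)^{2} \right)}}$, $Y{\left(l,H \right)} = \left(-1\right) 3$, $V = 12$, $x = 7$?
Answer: $- \frac{416}{23} \approx -18.087$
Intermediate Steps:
$Y{\left(l,H \right)} = -3$
$a{\left(J \right)} = \frac{4 \left(-257 + J\right)}{-3 + J}$ ($a{\left(J \right)} = 4 \frac{J - 257}{J - 3} = 4 \frac{-257 + J}{-3 + J} = \frac{4 \left(-257 + J\right)}{-3 + J}$)
$B = - \frac{23}{416}$ ($B = \frac{1}{4 \frac{1}{-3 + \left(0 + 7\right)^{2}} \left(-257 + \left(0 + 7\right)^{2}\right)} = \frac{1}{4 \frac{1}{-3 + 7^{2}} \left(-257 + 7^{2}\right)} = \frac{1}{4 \frac{1}{-3 + 49} \left(-257 + 49\right)} = \frac{1}{4 \cdot \frac{1}{46} \left(-208\right)} = \frac{1}{- \frac{416}{23}} = - \frac{23}{416} \approx -0.055288$)
$\frac{1}{B} = \frac{1}{- \frac{23}{416}} = - \frac{416}{23}$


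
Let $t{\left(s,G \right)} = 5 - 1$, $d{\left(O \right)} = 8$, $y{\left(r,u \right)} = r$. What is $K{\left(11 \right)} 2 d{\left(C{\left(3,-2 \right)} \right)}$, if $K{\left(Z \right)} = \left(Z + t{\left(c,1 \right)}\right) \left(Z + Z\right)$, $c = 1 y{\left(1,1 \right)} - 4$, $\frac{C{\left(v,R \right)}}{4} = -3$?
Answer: $5280$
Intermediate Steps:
$C{\left(v,R \right)} = -12$ ($C{\left(v,R \right)} = 4 \left(-3\right) = -12$)
$c = -3$ ($c = 1 \cdot 1 - 4 = 1 - 4 = -3$)
$t{\left(s,G \right)} = 4$
$K{\left(Z \right)} = 2 Z \left(4 + Z\right)$ ($K{\left(Z \right)} = \left(Z + 4\right) \left(Z + Z\right) = \left(4 + Z\right) 2 Z = 2 Z \left(4 + Z\right)$)
$K{\left(11 \right)} 2 d{\left(C{\left(3,-2 \right)} \right)} = 2 \cdot 11 \left(4 + 11\right) 2 \cdot 8 = 2 \cdot 11 \cdot 15 \cdot 2 \cdot 8 = 330 \cdot 2 \cdot 8 = 660 \cdot 8 = 5280$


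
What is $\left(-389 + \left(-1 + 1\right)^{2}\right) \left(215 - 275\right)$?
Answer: $23340$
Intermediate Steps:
$\left(-389 + \left(-1 + 1\right)^{2}\right) \left(215 - 275\right) = \left(-389 + 0^{2}\right) \left(215 - 275\right) = \left(-389 + 0\right) \left(215 - 275\right) = \left(-389\right) \left(-60\right) = 23340$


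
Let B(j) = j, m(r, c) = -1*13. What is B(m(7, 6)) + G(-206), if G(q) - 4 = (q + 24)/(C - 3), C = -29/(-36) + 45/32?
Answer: 50373/227 ≈ 221.91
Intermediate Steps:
m(r, c) = -13
C = 637/288 (C = -29*(-1/36) + 45*(1/32) = 29/36 + 45/32 = 637/288 ≈ 2.2118)
G(q) = -6004/227 - 288*q/227 (G(q) = 4 + (q + 24)/(637/288 - 3) = 4 + (24 + q)/(-227/288) = 4 + (24 + q)*(-288/227) = 4 + (-6912/227 - 288*q/227) = -6004/227 - 288*q/227)
B(m(7, 6)) + G(-206) = -13 + (-6004/227 - 288/227*(-206)) = -13 + (-6004/227 + 59328/227) = -13 + 53324/227 = 50373/227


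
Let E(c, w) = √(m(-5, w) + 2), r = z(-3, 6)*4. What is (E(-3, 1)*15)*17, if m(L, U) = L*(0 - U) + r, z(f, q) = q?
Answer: 255*√31 ≈ 1419.8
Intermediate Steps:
r = 24 (r = 6*4 = 24)
m(L, U) = 24 - L*U (m(L, U) = L*(0 - U) + 24 = L*(-U) + 24 = -L*U + 24 = 24 - L*U)
E(c, w) = √(26 + 5*w) (E(c, w) = √((24 - 1*(-5)*w) + 2) = √((24 + 5*w) + 2) = √(26 + 5*w))
(E(-3, 1)*15)*17 = (√(26 + 5*1)*15)*17 = (√(26 + 5)*15)*17 = (√31*15)*17 = (15*√31)*17 = 255*√31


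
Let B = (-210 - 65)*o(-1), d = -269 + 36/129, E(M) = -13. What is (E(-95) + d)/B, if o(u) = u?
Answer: -12114/11825 ≈ -1.0244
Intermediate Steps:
d = -11555/43 (d = -269 + 36*(1/129) = -269 + 12/43 = -11555/43 ≈ -268.72)
B = 275 (B = (-210 - 65)*(-1) = -275*(-1) = 275)
(E(-95) + d)/B = (-13 - 11555/43)/275 = -12114/43*1/275 = -12114/11825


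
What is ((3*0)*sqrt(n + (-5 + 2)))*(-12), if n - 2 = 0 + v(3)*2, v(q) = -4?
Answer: 0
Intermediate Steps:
n = -6 (n = 2 + (0 - 4*2) = 2 + (0 - 8) = 2 - 8 = -6)
((3*0)*sqrt(n + (-5 + 2)))*(-12) = ((3*0)*sqrt(-6 + (-5 + 2)))*(-12) = (0*sqrt(-6 - 3))*(-12) = (0*sqrt(-9))*(-12) = (0*(3*I))*(-12) = 0*(-12) = 0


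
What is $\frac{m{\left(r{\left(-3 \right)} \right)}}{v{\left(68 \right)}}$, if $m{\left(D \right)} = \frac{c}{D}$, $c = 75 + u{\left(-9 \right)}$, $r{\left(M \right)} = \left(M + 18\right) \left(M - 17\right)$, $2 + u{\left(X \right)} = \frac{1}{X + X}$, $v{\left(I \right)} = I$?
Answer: $- \frac{1313}{367200} \approx -0.0035757$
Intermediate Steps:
$u{\left(X \right)} = -2 + \frac{1}{2 X}$ ($u{\left(X \right)} = -2 + \frac{1}{X + X} = -2 + \frac{1}{2 X}$)
$r{\left(M \right)} = \left(-17 + M\right) \left(18 + M\right)$ ($r{\left(M \right)} = \left(18 + M\right) \left(-17 + M\right) = \left(-17 + M\right) \left(18 + M\right)$)
$c = \frac{1313}{18}$ ($c = 75 - \left(2 - \frac{1}{2 \left(-9\right)}\right) = 75 + \left(-2 + \frac{1}{2} \left(- \frac{1}{9}\right)\right) = 75 - \frac{37}{18} = \frac{1313}{18} \approx 72.944$)
$m{\left(D \right)} = \frac{1313}{18 D}$
$\frac{m{\left(r{\left(-3 \right)} \right)}}{v{\left(68 \right)}} = \frac{\frac{1313}{18} \frac{1}{-306 - 3 + \left(-3\right)^{2}}}{68} = \frac{1313}{18 \left(-306 - 3 + 9\right)} \frac{1}{68} = \frac{1313}{18 \left(-300\right)} \frac{1}{68} = \frac{1313}{18} \left(- \frac{1}{300}\right) \frac{1}{68} = \left(- \frac{1313}{5400}\right) \frac{1}{68} = - \frac{1313}{367200}$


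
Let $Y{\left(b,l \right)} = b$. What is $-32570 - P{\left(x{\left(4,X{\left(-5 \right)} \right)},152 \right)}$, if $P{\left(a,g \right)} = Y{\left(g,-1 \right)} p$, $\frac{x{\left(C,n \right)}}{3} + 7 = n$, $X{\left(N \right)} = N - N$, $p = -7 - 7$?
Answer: $-30442$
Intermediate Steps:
$p = -14$ ($p = -7 - 7 = -14$)
$X{\left(N \right)} = 0$
$x{\left(C,n \right)} = -21 + 3 n$
$P{\left(a,g \right)} = - 14 g$ ($P{\left(a,g \right)} = g \left(-14\right) = - 14 g$)
$-32570 - P{\left(x{\left(4,X{\left(-5 \right)} \right)},152 \right)} = -32570 - \left(-14\right) 152 = -32570 - -2128 = -32570 + 2128 = -30442$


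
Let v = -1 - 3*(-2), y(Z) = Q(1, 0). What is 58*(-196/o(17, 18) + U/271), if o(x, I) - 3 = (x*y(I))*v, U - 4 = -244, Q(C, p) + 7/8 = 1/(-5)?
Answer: 2114912/27371 ≈ 77.268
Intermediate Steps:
Q(C, p) = -43/40 (Q(C, p) = -7/8 + 1/(-5) = -7/8 - ⅕ = -43/40)
y(Z) = -43/40
v = 5 (v = -1 + 6 = 5)
U = -240 (U = 4 - 244 = -240)
o(x, I) = 3 - 43*x/8 (o(x, I) = 3 + (x*(-43/40))*5 = 3 - 43*x/40*5 = 3 - 43*x/8)
58*(-196/o(17, 18) + U/271) = 58*(-196/(3 - 43/8*17) - 240/271) = 58*(-196/(3 - 731/8) - 240*1/271) = 58*(-196/(-707/8) - 240/271) = 58*(-196*(-8/707) - 240/271) = 58*(224/101 - 240/271) = 58*(36464/27371) = 2114912/27371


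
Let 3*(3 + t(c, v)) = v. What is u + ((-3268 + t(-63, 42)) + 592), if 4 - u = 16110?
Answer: -18771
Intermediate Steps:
u = -16106 (u = 4 - 1*16110 = 4 - 16110 = -16106)
t(c, v) = -3 + v/3
u + ((-3268 + t(-63, 42)) + 592) = -16106 + ((-3268 + (-3 + (1/3)*42)) + 592) = -16106 + ((-3268 + (-3 + 14)) + 592) = -16106 + ((-3268 + 11) + 592) = -16106 + (-3257 + 592) = -16106 - 2665 = -18771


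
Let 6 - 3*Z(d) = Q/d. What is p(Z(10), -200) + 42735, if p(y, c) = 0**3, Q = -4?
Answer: 42735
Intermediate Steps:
Z(d) = 2 + 4/(3*d) (Z(d) = 2 - (-4)/(3*d) = 2 + 4/(3*d))
p(y, c) = 0
p(Z(10), -200) + 42735 = 0 + 42735 = 42735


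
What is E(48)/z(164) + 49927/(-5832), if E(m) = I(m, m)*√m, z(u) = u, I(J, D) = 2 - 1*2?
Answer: -49927/5832 ≈ -8.5609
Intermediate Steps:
I(J, D) = 0 (I(J, D) = 2 - 2 = 0)
E(m) = 0 (E(m) = 0*√m = 0)
E(48)/z(164) + 49927/(-5832) = 0/164 + 49927/(-5832) = 0*(1/164) + 49927*(-1/5832) = 0 - 49927/5832 = -49927/5832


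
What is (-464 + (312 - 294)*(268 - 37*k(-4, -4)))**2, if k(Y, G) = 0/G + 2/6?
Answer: 17123044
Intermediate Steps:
k(Y, G) = 1/3 (k(Y, G) = 0 + 2*(1/6) = 0 + 1/3 = 1/3)
(-464 + (312 - 294)*(268 - 37*k(-4, -4)))**2 = (-464 + (312 - 294)*(268 - 37*1/3))**2 = (-464 + 18*(268 - 37/3))**2 = (-464 + 18*(767/3))**2 = (-464 + 4602)**2 = 4138**2 = 17123044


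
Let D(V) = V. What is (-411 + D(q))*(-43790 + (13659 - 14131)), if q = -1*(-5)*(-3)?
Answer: 18855612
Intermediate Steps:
q = -15 (q = 5*(-3) = -15)
(-411 + D(q))*(-43790 + (13659 - 14131)) = (-411 - 15)*(-43790 + (13659 - 14131)) = -426*(-43790 - 472) = -426*(-44262) = 18855612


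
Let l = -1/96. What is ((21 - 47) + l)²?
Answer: 6235009/9216 ≈ 676.54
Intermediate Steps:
l = -1/96 (l = -1*1/96 = -1/96 ≈ -0.010417)
((21 - 47) + l)² = ((21 - 47) - 1/96)² = (-26 - 1/96)² = (-2497/96)² = 6235009/9216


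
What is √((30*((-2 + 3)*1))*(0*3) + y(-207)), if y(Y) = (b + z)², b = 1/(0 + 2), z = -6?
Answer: 11/2 ≈ 5.5000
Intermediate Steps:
b = ½ (b = 1/2 = ½ ≈ 0.50000)
y(Y) = 121/4 (y(Y) = (½ - 6)² = (-11/2)² = 121/4)
√((30*((-2 + 3)*1))*(0*3) + y(-207)) = √((30*((-2 + 3)*1))*(0*3) + 121/4) = √((30*(1*1))*0 + 121/4) = √((30*1)*0 + 121/4) = √(30*0 + 121/4) = √(0 + 121/4) = √(121/4) = 11/2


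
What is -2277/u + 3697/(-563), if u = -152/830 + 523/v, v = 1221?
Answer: -650043149518/69952187 ≈ -9292.7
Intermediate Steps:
u = 124249/506715 (u = -152/830 + 523/1221 = -152*1/830 + 523*(1/1221) = -76/415 + 523/1221 = 124249/506715 ≈ 0.24520)
-2277/u + 3697/(-563) = -2277/124249/506715 + 3697/(-563) = -2277*506715/124249 + 3697*(-1/563) = -1153790055/124249 - 3697/563 = -650043149518/69952187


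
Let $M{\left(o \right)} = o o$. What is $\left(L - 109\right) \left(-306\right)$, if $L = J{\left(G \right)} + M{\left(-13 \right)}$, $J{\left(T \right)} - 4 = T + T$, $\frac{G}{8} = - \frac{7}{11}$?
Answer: $- \frac{181152}{11} \approx -16468.0$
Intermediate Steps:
$G = - \frac{56}{11}$ ($G = 8 \left(- \frac{7}{11}\right) = - \frac{56}{11} \approx -5.0909$)
$M{\left(o \right)} = o^{2}$
$J{\left(T \right)} = 4 + 2 T$ ($J{\left(T \right)} = 4 + \left(T + T\right) = 4 + 2 T$)
$L = \frac{1791}{11}$ ($L = \left(4 + 2 \left(- \frac{56}{11}\right)\right) + \left(-13\right)^{2} = \left(4 - \frac{112}{11}\right) + 169 = - \frac{68}{11} + 169 = \frac{1791}{11} \approx 162.82$)
$\left(L - 109\right) \left(-306\right) = \left(\frac{1791}{11} - 109\right) \left(-306\right) = \frac{592}{11} \left(-306\right) = - \frac{181152}{11}$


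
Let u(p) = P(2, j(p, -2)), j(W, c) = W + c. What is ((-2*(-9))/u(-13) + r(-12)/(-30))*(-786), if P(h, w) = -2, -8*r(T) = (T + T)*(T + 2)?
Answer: 6288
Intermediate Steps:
r(T) = -T*(2 + T)/4 (r(T) = -(T + T)*(T + 2)/8 = -2*T*(2 + T)/8 = -T*(2 + T)/4)
u(p) = -2
((-2*(-9))/u(-13) + r(-12)/(-30))*(-786) = (-2*(-9)/(-2) - 1/4*(-12)*(2 - 12)/(-30))*(-786) = (18*(-1/2) - 1/4*(-12)*(-10)*(-1/30))*(-786) = (-9 - 30*(-1/30))*(-786) = (-9 + 1)*(-786) = -8*(-786) = 6288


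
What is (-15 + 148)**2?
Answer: 17689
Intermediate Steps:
(-15 + 148)**2 = 133**2 = 17689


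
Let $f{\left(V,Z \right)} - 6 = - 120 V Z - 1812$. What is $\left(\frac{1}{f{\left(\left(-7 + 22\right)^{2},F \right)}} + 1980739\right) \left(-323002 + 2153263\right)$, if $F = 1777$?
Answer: $\frac{57981115012807650071}{15993602} \approx 3.6253 \cdot 10^{12}$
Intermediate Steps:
$f{\left(V,Z \right)} = -1806 - 120 V Z$ ($f{\left(V,Z \right)} = 6 + \left(- 120 V Z - 1812\right) = 6 - \left(1812 + 120 V Z\right) = -1806 - 120 V Z$)
$\left(\frac{1}{f{\left(\left(-7 + 22\right)^{2},F \right)}} + 1980739\right) \left(-323002 + 2153263\right) = \left(\frac{1}{-1806 - 120 \left(-7 + 22\right)^{2} \cdot 1777} + 1980739\right) \left(-323002 + 2153263\right) = \left(\frac{1}{-1806 - 120 \cdot 15^{2} \cdot 1777} + 1980739\right) 1830261 = \left(\frac{1}{-1806 - 27000 \cdot 1777} + 1980739\right) 1830261 = \left(\frac{1}{-1806 - 47979000} + 1980739\right) 1830261 = \left(\frac{1}{-47980806} + 1980739\right) 1830261 = \left(- \frac{1}{47980806} + 1980739\right) 1830261 = \frac{95037453695633}{47980806} \cdot 1830261 = \frac{57981115012807650071}{15993602}$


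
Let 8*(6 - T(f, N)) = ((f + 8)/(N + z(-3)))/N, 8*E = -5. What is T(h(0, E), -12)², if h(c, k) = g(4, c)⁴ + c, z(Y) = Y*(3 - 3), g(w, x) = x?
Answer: 744769/20736 ≈ 35.917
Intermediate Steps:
z(Y) = 0 (z(Y) = Y*0 = 0)
E = -5/8 (E = (⅛)*(-5) = -5/8 ≈ -0.62500)
h(c, k) = c + c⁴ (h(c, k) = c⁴ + c = c + c⁴)
T(f, N) = 6 - (8 + f)/(8*N²) (T(f, N) = 6 - (f + 8)/(N + 0)/(8*N) = 6 - (8 + f)/N/(8*N) = 6 - (8 + f)/(8*N²))
T(h(0, E), -12)² = ((⅛)*(-8 - (0 + 0⁴) + 48*(-12)²)/(-12)²)² = ((⅛)*(1/144)*(-8 - (0 + 0) + 48*144))² = ((⅛)*(1/144)*(-8 - 1*0 + 6912))² = ((⅛)*(1/144)*(-8 + 0 + 6912))² = ((⅛)*(1/144)*6904)² = (863/144)² = 744769/20736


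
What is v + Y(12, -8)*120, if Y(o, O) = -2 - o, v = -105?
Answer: -1785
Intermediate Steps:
v + Y(12, -8)*120 = -105 + (-2 - 1*12)*120 = -105 + (-2 - 12)*120 = -105 - 14*120 = -105 - 1680 = -1785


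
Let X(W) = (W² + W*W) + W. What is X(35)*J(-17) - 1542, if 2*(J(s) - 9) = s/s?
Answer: 44131/2 ≈ 22066.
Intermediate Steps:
J(s) = 19/2 (J(s) = 9 + (s/s)/2 = 9 + (½)*1 = 9 + ½ = 19/2)
X(W) = W + 2*W² (X(W) = (W² + W²) + W = 2*W² + W = W + 2*W²)
X(35)*J(-17) - 1542 = (35*(1 + 2*35))*(19/2) - 1542 = (35*(1 + 70))*(19/2) - 1542 = (35*71)*(19/2) - 1542 = 2485*(19/2) - 1542 = 47215/2 - 1542 = 44131/2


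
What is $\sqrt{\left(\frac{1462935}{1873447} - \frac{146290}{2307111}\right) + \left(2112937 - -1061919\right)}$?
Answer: $\frac{\sqrt{59312186275908206730039501103419}}{4322250181617} \approx 1781.8$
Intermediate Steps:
$\sqrt{\left(\frac{1462935}{1873447} - \frac{146290}{2307111}\right) + \left(2112937 - -1061919\right)} = \sqrt{\left(1462935 \cdot \frac{1}{1873447} - \frac{146290}{2307111}\right) + \left(2112937 + 1061919\right)} = \sqrt{\left(\frac{1462935}{1873447} - \frac{146290}{2307111}\right) + 3174856} = \sqrt{\frac{3101086869155}{4322250181617} + 3174856} = \sqrt{\frac{13722525023694691307}{4322250181617}} = \frac{\sqrt{59312186275908206730039501103419}}{4322250181617}$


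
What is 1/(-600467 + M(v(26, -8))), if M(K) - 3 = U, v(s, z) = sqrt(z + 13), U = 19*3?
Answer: -1/600407 ≈ -1.6655e-6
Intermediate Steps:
U = 57
v(s, z) = sqrt(13 + z)
M(K) = 60 (M(K) = 3 + 57 = 60)
1/(-600467 + M(v(26, -8))) = 1/(-600467 + 60) = 1/(-600407) = -1/600407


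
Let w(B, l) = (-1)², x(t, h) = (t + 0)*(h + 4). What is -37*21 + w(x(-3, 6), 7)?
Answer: -776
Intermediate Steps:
x(t, h) = t*(4 + h)
w(B, l) = 1
-37*21 + w(x(-3, 6), 7) = -37*21 + 1 = -777 + 1 = -776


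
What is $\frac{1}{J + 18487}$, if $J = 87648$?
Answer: $\frac{1}{106135} \approx 9.422 \cdot 10^{-6}$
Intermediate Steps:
$\frac{1}{J + 18487} = \frac{1}{87648 + 18487} = \frac{1}{106135}$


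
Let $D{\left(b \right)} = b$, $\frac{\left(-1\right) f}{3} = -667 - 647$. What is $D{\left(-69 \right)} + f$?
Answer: $3873$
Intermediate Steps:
$f = 3942$ ($f = - 3 \left(-667 - 647\right) = \left(-3\right) \left(-1314\right) = 3942$)
$D{\left(-69 \right)} + f = -69 + 3942 = 3873$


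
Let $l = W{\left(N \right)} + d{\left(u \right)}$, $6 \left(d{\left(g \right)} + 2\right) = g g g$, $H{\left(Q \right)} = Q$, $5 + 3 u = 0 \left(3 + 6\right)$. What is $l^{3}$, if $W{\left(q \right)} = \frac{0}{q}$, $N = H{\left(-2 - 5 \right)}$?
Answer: $- \frac{90518849}{4251528} \approx -21.291$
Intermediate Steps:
$u = - \frac{5}{3}$ ($u = - \frac{5}{3} + \frac{0 \left(3 + 6\right)}{3} = - \frac{5}{3} + \frac{0 \cdot 9}{3} = - \frac{5}{3} + \frac{1}{3} \cdot 0 = - \frac{5}{3} + 0 = - \frac{5}{3} \approx -1.6667$)
$d{\left(g \right)} = -2 + \frac{g^{3}}{6}$ ($d{\left(g \right)} = -2 + \frac{g g g}{6} = -2 + \frac{g^{2} g}{6} = -2 + \frac{g^{3}}{6}$)
$N = -7$ ($N = -2 - 5 = -7$)
$W{\left(q \right)} = 0$
$l = - \frac{449}{162}$ ($l = 0 - \left(2 - \frac{\left(- \frac{5}{3}\right)^{3}}{6}\right) = 0 + \left(-2 + \frac{1}{6} \left(- \frac{125}{27}\right)\right) = 0 - \frac{449}{162} = - \frac{449}{162} \approx -2.7716$)
$l^{3} = \left(- \frac{449}{162}\right)^{3} = - \frac{90518849}{4251528}$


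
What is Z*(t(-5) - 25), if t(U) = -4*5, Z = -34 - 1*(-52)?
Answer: -810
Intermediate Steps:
Z = 18 (Z = -34 + 52 = 18)
t(U) = -20
Z*(t(-5) - 25) = 18*(-20 - 25) = 18*(-45) = -810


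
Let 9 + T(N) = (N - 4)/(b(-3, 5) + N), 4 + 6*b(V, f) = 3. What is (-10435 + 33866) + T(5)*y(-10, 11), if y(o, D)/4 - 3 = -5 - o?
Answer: 671339/29 ≈ 23150.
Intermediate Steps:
y(o, D) = -8 - 4*o (y(o, D) = 12 + 4*(-5 - o) = 12 + (-20 - 4*o) = -8 - 4*o)
b(V, f) = -1/6 (b(V, f) = -2/3 + (1/6)*3 = -2/3 + 1/2 = -1/6)
T(N) = -9 + (-4 + N)/(-1/6 + N) (T(N) = -9 + (N - 4)/(-1/6 + N) = -9 + (-4 + N)/(-1/6 + N))
(-10435 + 33866) + T(5)*y(-10, 11) = (-10435 + 33866) + (3*(-5 - 16*5)/(-1 + 6*5))*(-8 - 4*(-10)) = 23431 + (3*(-5 - 80)/(-1 + 30))*(-8 + 40) = 23431 + (3*(-85)/29)*32 = 23431 + (3*(1/29)*(-85))*32 = 23431 - 255/29*32 = 23431 - 8160/29 = 671339/29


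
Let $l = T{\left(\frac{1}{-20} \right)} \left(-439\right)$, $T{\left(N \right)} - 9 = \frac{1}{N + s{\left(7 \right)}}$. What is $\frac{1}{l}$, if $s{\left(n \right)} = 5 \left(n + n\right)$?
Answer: $- \frac{1399}{5536229} \approx -0.0002527$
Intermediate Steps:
$s{\left(n \right)} = 10 n$ ($s{\left(n \right)} = 5 \cdot 2 n = 10 n$)
$T{\left(N \right)} = 9 + \frac{1}{70 + N}$ ($T{\left(N \right)} = 9 + \frac{1}{N + 10 \cdot 7} = 9 + \frac{1}{N + 70} = 9 + \frac{1}{70 + N}$)
$l = - \frac{5536229}{1399}$ ($l = \frac{631 + \frac{9}{-20}}{70 + \frac{1}{-20}} \left(-439\right) = \frac{631 + 9 \left(- \frac{1}{20}\right)}{70 - \frac{1}{20}} \left(-439\right) = \frac{631 - \frac{9}{20}}{\frac{1399}{20}} \left(-439\right) = \frac{20}{1399} \cdot \frac{12611}{20} \left(-439\right) = \frac{12611}{1399} \left(-439\right) = - \frac{5536229}{1399} \approx -3957.3$)
$\frac{1}{l} = \frac{1}{- \frac{5536229}{1399}} = - \frac{1399}{5536229}$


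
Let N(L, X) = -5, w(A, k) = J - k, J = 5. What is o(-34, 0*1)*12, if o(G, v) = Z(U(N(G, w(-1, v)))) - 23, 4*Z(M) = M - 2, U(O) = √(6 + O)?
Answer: -279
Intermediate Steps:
w(A, k) = 5 - k
Z(M) = -½ + M/4 (Z(M) = (M - 2)/4 = (-2 + M)/4 = -½ + M/4)
o(G, v) = -93/4 (o(G, v) = (-½ + √(6 - 5)/4) - 23 = (-½ + √1/4) - 23 = (-½ + (¼)*1) - 23 = (-½ + ¼) - 23 = -¼ - 23 = -93/4)
o(-34, 0*1)*12 = -93/4*12 = -279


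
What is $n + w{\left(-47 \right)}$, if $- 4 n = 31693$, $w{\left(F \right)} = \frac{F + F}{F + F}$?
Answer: $- \frac{31689}{4} \approx -7922.3$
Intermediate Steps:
$w{\left(F \right)} = 1$ ($w{\left(F \right)} = \frac{2 F}{2 F} = 2 F \frac{1}{2 F} = 1$)
$n = - \frac{31693}{4}$ ($n = \left(- \frac{1}{4}\right) 31693 = - \frac{31693}{4} \approx -7923.3$)
$n + w{\left(-47 \right)} = - \frac{31693}{4} + 1 = - \frac{31689}{4}$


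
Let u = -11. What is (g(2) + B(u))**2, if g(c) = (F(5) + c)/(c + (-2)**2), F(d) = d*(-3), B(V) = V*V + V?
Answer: 418609/36 ≈ 11628.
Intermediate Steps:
B(V) = V + V**2 (B(V) = V**2 + V = V + V**2)
F(d) = -3*d
g(c) = (-15 + c)/(4 + c) (g(c) = (-3*5 + c)/(c + (-2)**2) = (-15 + c)/(c + 4) = (-15 + c)/(4 + c))
(g(2) + B(u))**2 = ((-15 + 2)/(4 + 2) - 11*(1 - 11))**2 = (-13/6 - 11*(-10))**2 = ((1/6)*(-13) + 110)**2 = (-13/6 + 110)**2 = (647/6)**2 = 418609/36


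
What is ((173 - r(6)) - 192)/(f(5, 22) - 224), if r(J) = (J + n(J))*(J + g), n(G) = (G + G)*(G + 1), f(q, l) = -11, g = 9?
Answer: 1369/235 ≈ 5.8255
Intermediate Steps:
n(G) = 2*G*(1 + G) (n(G) = (2*G)*(1 + G) = 2*G*(1 + G))
r(J) = (9 + J)*(J + 2*J*(1 + J)) (r(J) = (J + 2*J*(1 + J))*(J + 9) = (J + 2*J*(1 + J))*(9 + J) = (9 + J)*(J + 2*J*(1 + J)))
((173 - r(6)) - 192)/(f(5, 22) - 224) = ((173 - 6*(27 + 2*6² + 21*6)) - 192)/(-11 - 224) = ((173 - 6*(27 + 2*36 + 126)) - 192)/(-235) = ((173 - 6*(27 + 72 + 126)) - 192)*(-1/235) = ((173 - 6*225) - 192)*(-1/235) = ((173 - 1*1350) - 192)*(-1/235) = ((173 - 1350) - 192)*(-1/235) = (-1177 - 192)*(-1/235) = -1369*(-1/235) = 1369/235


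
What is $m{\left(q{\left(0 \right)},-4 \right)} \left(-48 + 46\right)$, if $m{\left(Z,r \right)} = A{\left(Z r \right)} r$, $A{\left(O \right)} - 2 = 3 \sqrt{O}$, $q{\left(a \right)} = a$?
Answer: $16$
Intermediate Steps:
$A{\left(O \right)} = 2 + 3 \sqrt{O}$
$m{\left(Z,r \right)} = r \left(2 + 3 \sqrt{Z r}\right)$ ($m{\left(Z,r \right)} = \left(2 + 3 \sqrt{Z r}\right) r = r \left(2 + 3 \sqrt{Z r}\right)$)
$m{\left(q{\left(0 \right)},-4 \right)} \left(-48 + 46\right) = - 4 \left(2 + 3 \sqrt{0 \left(-4\right)}\right) \left(-48 + 46\right) = - 4 \left(2 + 3 \sqrt{0}\right) \left(-2\right) = - 4 \left(2 + 3 \cdot 0\right) \left(-2\right) = - 4 \left(2 + 0\right) \left(-2\right) = \left(-4\right) 2 \left(-2\right) = \left(-8\right) \left(-2\right) = 16$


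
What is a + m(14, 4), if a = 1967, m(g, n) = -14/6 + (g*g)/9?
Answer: 17878/9 ≈ 1986.4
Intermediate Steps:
m(g, n) = -7/3 + g**2/9 (m(g, n) = -14*1/6 + g**2*(1/9) = -7/3 + g**2/9)
a + m(14, 4) = 1967 + (-7/3 + (1/9)*14**2) = 1967 + (-7/3 + (1/9)*196) = 1967 + (-7/3 + 196/9) = 1967 + 175/9 = 17878/9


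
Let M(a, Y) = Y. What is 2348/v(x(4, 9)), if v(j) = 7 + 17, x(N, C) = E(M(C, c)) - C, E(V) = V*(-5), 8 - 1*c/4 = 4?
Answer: 587/6 ≈ 97.833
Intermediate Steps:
c = 16 (c = 32 - 4*4 = 32 - 16 = 16)
E(V) = -5*V
x(N, C) = -80 - C (x(N, C) = -5*16 - C = -80 - C)
v(j) = 24
2348/v(x(4, 9)) = 2348/24 = 2348*(1/24) = 587/6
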